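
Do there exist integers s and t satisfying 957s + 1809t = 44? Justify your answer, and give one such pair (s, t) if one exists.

Any value of 957s + 1809t is a multiple of gcd(957, 1809) = 3.
However 44 leaves remainder 2 on division by 3.
Therefore 957s + 1809t = 44 has no solution in integers.

No such integers exist.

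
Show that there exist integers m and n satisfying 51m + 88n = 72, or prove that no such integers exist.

51 and 88 are coprime, so 51m + 88n ranges over all of ℤ.
Euclidean algorithm: 88 = 1·51 + 37, 51 = 1·37 + 14, 37 = 2·14 + 9, 14 = 1·9 + 5, 9 = 1·5 + 4, 5 = 1·4 + 1, 4 = 4·1 + 0.
Unwinding: 1 = 5 − 1·4 = 5 − (9 − 1·5) = −9 + 2·5 = −9 + 2·(14 − 1·9) = 2·14 − 3·9 = 2·14 − 3·(37 − 2·14) = −3·37 + 8·14 = −3·37 + 8·(51 − 1·37) = 8·51 − 11·37 = 8·51 − 11·(88 − 1·51) = −11·88 + 19·51, i.e. 51·19 + 88·(-11) = 1.
Multiplying through by 72: m = 19·72 = 1368, n = (-11)·72 = -792 is a solution.
Subtracting 15·88 from m and adding 15·51 to n gives the tidier solution (48, -27).
Check: 51·48 + 88·(-27) = 2448 − 2376 = 72. ✓

m = 48, n = -27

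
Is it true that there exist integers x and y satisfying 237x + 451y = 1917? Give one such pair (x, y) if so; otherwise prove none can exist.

x = 402, y = -207

237 and 451 are coprime, so 237x + 451y ranges over all of ℤ.
Dividing repeatedly: 451 = 1·237 + 214, 237 = 1·214 + 23, 214 = 9·23 + 7, 23 = 3·7 + 2, 7 = 3·2 + 1, 2 = 2·1 + 0.
Working back up the chain: 1 = 7 − 3·2 = 7 − 3·(23 − 3·7) = −3·23 + 10·7 = −3·23 + 10·(214 − 9·23) = 10·214 − 93·23 = 10·214 − 93·(237 − 1·214) = −93·237 + 103·214 = −93·237 + 103·(451 − 1·237) = 103·451 − 196·237. So 237·(-196) + 451·103 = 1.
Multiplying through by 1917: x = (-196)·1917 = -375732, y = 103·1917 = 197451 is a solution.
Adding 834·451 to x and subtracting 834·237 from y gives the tidier solution (402, -207).
Indeed 237·402 + 451·(-207) = 95274 − 93357 = 1917.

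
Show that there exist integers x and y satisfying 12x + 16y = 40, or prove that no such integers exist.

x = 2, y = 1

gcd(12, 16) = 4, and 4 divides 40, so integer solutions exist.
Dividing through by 4 reduces the equation to 3x + 4y = 10.
Euclidean algorithm: 4 = 1·3 + 1, 3 = 3·1 + 0.
Working back up the chain: 1 = 4 − 1·3. So 3·(-1) + 4·1 = 1.
Multiplying through by 10: x = (-1)·10 = -10, y = 1·10 = 10 is a solution.
Shifting by a multiple of (4, −3) keeps it a solution: x = -10 + 3·4 = 2, y = 10 − 3·3 = 1.
Check: 12·2 + 16·1 = 24 + 16 = 40. ✓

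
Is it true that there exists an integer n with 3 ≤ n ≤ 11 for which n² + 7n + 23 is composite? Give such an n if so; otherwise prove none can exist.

At n = 7: 7² + 7·7 + 23 = 121 = 11·11, which is composite.

n = 7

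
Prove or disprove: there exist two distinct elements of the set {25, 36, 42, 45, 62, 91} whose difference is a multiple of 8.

Residues mod 8: 25↦1, 36↦4, 42↦2, 45↦5, 62↦6, 91↦3.
No residue repeats among the 6 elements, so no pair has difference ≡ 0 (mod 8).

No such pair exists.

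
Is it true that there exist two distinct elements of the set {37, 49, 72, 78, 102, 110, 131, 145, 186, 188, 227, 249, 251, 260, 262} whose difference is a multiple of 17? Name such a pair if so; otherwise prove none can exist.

No, no such pair exists.

Reduce each element modulo 17: 37↦3, 49↦15, 72↦4, 78↦10, 102↦0, 110↦8, 131↦12, 145↦9, 186↦16, 188↦1, 227↦6, 249↦11, 251↦13, 260↦5, 262↦7.
All 15 residues are distinct, so no two elements differ by a multiple of 17.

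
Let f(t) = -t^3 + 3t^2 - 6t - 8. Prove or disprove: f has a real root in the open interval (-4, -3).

f has no root in that interval.

f(-4) = 128 and f(-3) = 64, both positive.
The derivative f'(t) = -3t^2 + 6t - 6 is a quadratic with discriminant 6² − 4·(-3)·(-6) = -36 < 0; it never vanishes, so it is always negative (sign of the leading coefficient).
Hence f is strictly decreasing on ℝ, and in particular on [-4, -3]. A strictly monotone function with same-sign endpoint values stays positive on the whole interval, so f has no zero in (-4, -3).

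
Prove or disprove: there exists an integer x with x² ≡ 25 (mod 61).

x = 5

Take x = 5. Then 5² = 25, and since 0 ≤ 25 < 61 this is already reduced: 5² ≡ 25 (mod 61).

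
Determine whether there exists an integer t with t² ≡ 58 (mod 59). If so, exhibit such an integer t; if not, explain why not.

59 is prime, so by Euler's criterion 58 is a square mod 59 iff 58^((59−1)/2) = 58^29 ≡ 1 (mod 59).
Squaring successively (mod 59): 58^2 = 3364 ≡ 1; 58^4 ≡ 1² = 1 ≡ 1; 58^8 ≡ 1² = 1 ≡ 1; 58^16 ≡ 1² = 1 ≡ 1.
Since 29 = 16 + 8 + 4 + 1, 58^29 ≡ 1 · 1 · 1 · 58; multiplying out mod 59: 1·1 = 1 ≡ 1, then 1·1 = 1 ≡ 1, then 1·58 = 58 ≡ 58. Thus 58^29 ≡ 58 ≡ −1 (mod 59).
By Euler's criterion 58 is a quadratic non-residue mod 59: no t satisfies t² ≡ 58 (mod 59).

No, no such integer exists.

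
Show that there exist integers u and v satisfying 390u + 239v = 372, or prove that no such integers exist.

u = 137, v = -222

Since gcd(390, 239) = 1, every integer is an integer combination of 390 and 239.
Euclidean algorithm: 390 = 1·239 + 151, 239 = 1·151 + 88, 151 = 1·88 + 63, 88 = 1·63 + 25, 63 = 2·25 + 13, 25 = 1·13 + 12, 13 = 1·12 + 1, 12 = 12·1 + 0.
Back-substituting, 1 = 13 − 1·12 = 13 − (25 − 1·13) = −25 + 2·13 = −25 + 2·(63 − 2·25) = 2·63 − 5·25 = 2·63 − 5·(88 − 1·63) = −5·88 + 7·63 = −5·88 + 7·(151 − 1·88) = 7·151 − 12·88 = 7·151 − 12·(239 − 1·151) = −12·239 + 19·151 = −12·239 + 19·(390 − 1·239) = 19·390 − 31·239; that is, 390·19 + 239·(-31) = 1.
Scaling by 372 gives the particular solution (u, v) = (7068, -11532).
Shifting by a multiple of (239, −390) keeps it a solution: u = 7068 − 29·239 = 137, v = -11532 + 29·390 = -222.
Check: 390·137 + 239·(-222) = 53430 − 53058 = 372. ✓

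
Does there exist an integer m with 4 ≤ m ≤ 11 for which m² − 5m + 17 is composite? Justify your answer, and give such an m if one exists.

No, no such integer m in that range exists.

The values for m = 4, 5, …, 11 are 13, 17, 23, 31, 41, 53, 67, 83, and each of these is prime.
So no value in the range makes the expression composite.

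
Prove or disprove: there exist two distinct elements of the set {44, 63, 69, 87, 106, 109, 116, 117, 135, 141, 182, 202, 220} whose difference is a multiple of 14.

Two integers differ by a multiple of 14 exactly when they have the same residue mod 14. The residues are 44↦2, 63↦7, 69↦13, 87↦3, 106↦8, 109↦11, 116↦4, 117↦5, 135↦9, 141↦1, 182↦0, 202↦6, 220↦10.
All 13 residues are distinct, so no two elements differ by a multiple of 14.

No such pair exists.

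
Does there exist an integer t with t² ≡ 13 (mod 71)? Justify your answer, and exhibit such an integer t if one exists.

No, no such integer exists.

Apply Euler's criterion with the prime 71: 13 is a quadratic residue iff 13^35 ≡ 1 (mod 71), and a non-residue iff it is ≡ −1.
Squaring successively (mod 71): 13^2 = 169 ≡ 27; 13^4 ≡ 27² = 729 ≡ 19; 13^8 ≡ 19² = 361 ≡ 6; 13^16 ≡ 6² = 36 ≡ 36; 13^32 ≡ 36² = 1296 ≡ 18.
Since 35 = 32 + 2 + 1, 13^35 ≡ 18 · 27 · 13; multiplying out mod 71: 18·27 = 486 ≡ 60, then 60·13 = 780 ≡ 70. Thus 13^35 ≡ 70 ≡ −1 (mod 71).
By Euler's criterion 13 is a quadratic non-residue mod 71: no t satisfies t² ≡ 13 (mod 71).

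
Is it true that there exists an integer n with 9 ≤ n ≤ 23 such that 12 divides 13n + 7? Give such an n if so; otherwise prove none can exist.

n = 17 works, since 13·17 + 7 = 228 = 19·12.

n = 17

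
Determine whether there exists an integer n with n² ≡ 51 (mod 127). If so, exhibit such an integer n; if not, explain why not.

127 is prime, so by Euler's criterion 51 is a square mod 127 iff 51^((127−1)/2) = 51^63 ≡ 1 (mod 127).
Squaring successively (mod 127): 51^2 = 2601 ≡ 61; 51^4 ≡ 61² = 3721 ≡ 38; 51^8 ≡ 38² = 1444 ≡ 47; 51^16 ≡ 47² = 2209 ≡ 50; 51^32 ≡ 50² = 2500 ≡ 87.
Since 63 = 32 + 16 + 8 + 4 + 2 + 1, 51^63 ≡ 87 · 50 · 47 · 38 · 61 · 51; multiplying out mod 127: 87·50 = 4350 ≡ 32, then 32·47 = 1504 ≡ 107, then 107·38 = 4066 ≡ 2, then 2·61 = 122 ≡ 122, then 122·51 = 6222 ≡ 126. Thus 51^63 ≡ 126 ≡ −1 (mod 127).
By Euler's criterion 51 is a quadratic non-residue mod 127: no n satisfies n² ≡ 51 (mod 127).

No, no such integer exists.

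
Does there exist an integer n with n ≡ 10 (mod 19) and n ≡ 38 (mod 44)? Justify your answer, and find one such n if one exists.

n = 390

Since 19 and 44 share no common factor, CRT says the pair of congruences has a solution (unique mod 836).
Any solution of the first congruence is n = 10 + 19t; substituting into the second, 19t ≡ 38 − 10 ≡ 28 (mod 44).
Invert 19 mod 44 by the Euclidean algorithm: 44 = 2·19 + 6, 19 = 3·6 + 1, 6 = 6·1 + 0; back-substituting, 1 = 19 − 3·6 = 19 − 3·(44 − 2·19) = −3·44 + 7·19. Hence 19·7 ≡ 1, so 19⁻¹ ≡ 7 (mod 44).
Therefore t ≡ 7·28 = 196 ≡ 20 (mod 44).
With t = 20: n = 10 + 19·20 = 390.
Check: 390 mod 19 = 10, 390 mod 44 = 38. ✓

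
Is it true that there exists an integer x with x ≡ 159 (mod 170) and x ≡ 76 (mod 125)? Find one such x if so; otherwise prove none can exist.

No, no such integer exists.

Reduce both congruences modulo 5, which divides 170 and 125: they say x ≡ 159 (mod 5) and x ≡ 76 (mod 5).
However 159 ≡ 4 and 76 ≡ 1 (mod 5), and 4 ≠ 1.
So no integer satisfies both congruences.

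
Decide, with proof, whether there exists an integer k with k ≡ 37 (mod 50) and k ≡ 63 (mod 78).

Here gcd(50, 78) = 2, and both 37 and 63 leave remainder 1 mod 2, so the system is consistent.
Write k = 37 + 50t. Then 50t ≡ 63 − 37 ≡ 26 (mod 78); dividing through by 2 gives 25t ≡ 13 (mod 39).
Note 25·25 = 625 ≡ 1 (mod 39) (as 625 − 1 = 16·39), so 25⁻¹ ≡ 25.
Therefore t ≡ 25·13 = 325 ≡ 13 (mod 39).
Then k = 37 + 50·13 = 687.
Verify: 687 = 13·50 + 37 and 687 = 8·78 + 63. ✓

k = 687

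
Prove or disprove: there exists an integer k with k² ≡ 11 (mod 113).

k = 24 works: 24² = 576, and 576 − 11 = 565 = 5·113.

k = 24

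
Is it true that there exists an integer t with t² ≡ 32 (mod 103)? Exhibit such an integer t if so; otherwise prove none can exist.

t = 49

t = 49 works: 49² = 2401, and 2401 − 32 = 2369 = 23·103.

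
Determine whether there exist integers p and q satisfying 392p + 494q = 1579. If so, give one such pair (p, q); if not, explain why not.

Both 392 and 494 are divisible by gcd(392, 494) = 2, hence so is any combination 392p + 494q.
But 1579 is not a multiple of 2 (it leaves remainder 1).
Therefore 392p + 494q = 1579 has no solution in integers.

No such integers exist.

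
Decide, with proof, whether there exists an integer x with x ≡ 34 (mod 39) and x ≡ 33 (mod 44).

Since 39 and 44 share no common factor, CRT says the pair of congruences has a solution (unique mod 1716).
Write x = 34 + 39t and require 34 + 39t ≡ 33 (mod 44), i.e. 39t ≡ 43 (mod 44).
Invert 39 mod 44 by the Euclidean algorithm: 44 = 1·39 + 5, 39 = 7·5 + 4, 5 = 1·4 + 1, 4 = 4·1 + 0; back-substituting, 1 = 5 − 1·4 = 5 − (39 − 7·5) = −39 + 8·5 = −39 + 8·(44 − 1·39) = 8·44 − 9·39. Hence 39·(-9) ≡ 1, so 39⁻¹ ≡ -9 ≡ 35 (mod 44).
Therefore t ≡ 35·43 = 1505 ≡ 9 (mod 44).
Taking t = 9 gives x = 34 + 39·9 = 385.
Check: 385 mod 39 = 34, 385 mod 44 = 33. ✓

x = 385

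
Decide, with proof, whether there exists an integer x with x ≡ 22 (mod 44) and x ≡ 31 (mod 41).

x = 154

The moduli 44 and 41 are coprime, so by the Chinese Remainder Theorem a unique solution modulo 1804 exists.
Any solution of the first congruence is x = 22 + 44t; substituting into the second, 44t ≡ 31 − 22 ≡ 9 (mod 41).
44 ≡ 3 (mod 41), so this reads 3t ≡ 9 (mod 41). To invert 3 modulo 41: 41 = 13·3 + 2, 3 = 1·2 + 1, 2 = 2·1 + 0, and unwinding, 1 = 3 − 1·2 = 3 − (41 − 13·3) = −41 + 14·3. Thus 3⁻¹ ≡ 14 (mod 41).
Therefore t ≡ 14·9 = 126 ≡ 3 (mod 41).
With t = 3: x = 22 + 44·3 = 154.
Verify: 154 = 3·44 + 22 and 154 = 3·41 + 31. ✓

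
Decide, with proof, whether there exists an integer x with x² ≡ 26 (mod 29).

Apply Euler's criterion with the prime 29: 26 is a quadratic residue iff 26^14 ≡ 1 (mod 29), and a non-residue iff it is ≡ −1.
Squaring successively (mod 29): 26^2 = 676 ≡ 9; 26^4 ≡ 9² = 81 ≡ 23; 26^8 ≡ 23² = 529 ≡ 7.
Since 14 = 8 + 4 + 2, 26^14 ≡ 7 · 23 · 9; multiplying out mod 29: 7·23 = 161 ≡ 16, then 16·9 = 144 ≡ 28. Thus 26^14 ≡ 28 ≡ −1 (mod 29).
By Euler's criterion 26 is a quadratic non-residue mod 29: no x satisfies x² ≡ 26 (mod 29).

There is no such integer.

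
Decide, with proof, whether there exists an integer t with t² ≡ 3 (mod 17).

Computing t² mod 17 for t = 0, 1, …, 8 (enough, by the symmetry t ↦ 17 − t) gives 0, 1, 4, 9, 16, 8, 2, 15, 13.
So the quadratic residues mod 17 are {0, 1, 2, 4, 8, 9, 13, 15, 16}, and 3 is not among them.
Therefore t² ≡ 3 (mod 17) has no solution.

No such integer exists.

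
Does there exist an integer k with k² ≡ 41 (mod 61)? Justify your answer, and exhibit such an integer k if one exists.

k = 38

k = 38 works: 38² = 1444, and 1444 − 41 = 1403 = 23·61.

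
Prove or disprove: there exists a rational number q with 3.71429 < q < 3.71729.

Look for a denominator N such that an integer falls strictly between N·3.71429 and N·3.71729. N = 53 works: 53·3.71429 = 196.85737 < 197 < 197.01637 = 53·3.71729.
Dividing back, 3.71429 < 197/53 < 3.71729, and 197/53 is rational.

q = 197/53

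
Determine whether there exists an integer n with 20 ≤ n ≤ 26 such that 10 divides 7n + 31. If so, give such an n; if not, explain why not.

No, no such integer n in that range exists.

The values of 7n + 31 for n = 20, 21, …, 26 are 171, 178, 185, 192, 199, 206, 213; reduced mod 10 these are 1, 8, 5, 2, 9, 6, 3.
The residue 0 does not occur, so no n in [20, 26] makes 7n + 31 a multiple of 10.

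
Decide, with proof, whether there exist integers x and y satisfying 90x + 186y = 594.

gcd(90, 186) = 6, and 6 divides 594, so integer solutions exist.
Dividing through by 6 reduces the equation to 15x + 31y = 99.
Run the Euclidean algorithm on 31 and 15: 31 = 2·15 + 1, 15 = 15·1 + 0.
Unwinding: 1 = 31 − 2·15, i.e. 15·(-2) + 31·1 = 1.
Times 99: 15·(-198) + 31·99 = 99, so (-198, 99) solves it.
Shifting by a multiple of (31, −15) keeps it a solution: x = -198 + 7·31 = 19, y = 99 − 7·15 = -6.
Indeed 90·19 + 186·(-6) = 1710 − 1116 = 594.

x = 19, y = -6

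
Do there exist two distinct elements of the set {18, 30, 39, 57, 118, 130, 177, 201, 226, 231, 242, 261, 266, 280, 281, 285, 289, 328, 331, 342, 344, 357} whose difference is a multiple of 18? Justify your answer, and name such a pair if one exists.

Both 18 and 342 leave remainder 0 on division by 18; their difference 324 = 18·18 is a multiple of 18.

Yes: 18 and 342.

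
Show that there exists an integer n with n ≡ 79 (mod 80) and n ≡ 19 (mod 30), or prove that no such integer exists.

Here gcd(80, 30) = 10, and both 79 and 19 leave remainder 9 mod 10, so the system is consistent.
The smallest candidate n = 79 works directly: 79 ≡ 19 (mod 30).
Check: 79 mod 80 = 79, 79 mod 30 = 19. ✓

n = 79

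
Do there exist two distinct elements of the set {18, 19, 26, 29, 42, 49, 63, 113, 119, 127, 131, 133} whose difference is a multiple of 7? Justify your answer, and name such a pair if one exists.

Reduce each element mod 7: 18↦4, 19↦5, 26↦5, 29↦1, 42↦0, 49↦0, 63↦0, 113↦1, 119↦0, 127↦1, 131↦5, 133↦0. The residue 5 repeats (at 19 and 26), and 26 − 19 = 7 = 1·7.

19 and 26 are such a pair.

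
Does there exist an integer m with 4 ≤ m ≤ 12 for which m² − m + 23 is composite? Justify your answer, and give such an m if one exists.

At m = 4: 4² − 4 + 23 = 35 = 5·7, which is composite.

m = 4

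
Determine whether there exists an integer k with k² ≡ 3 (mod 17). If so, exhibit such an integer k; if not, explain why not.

Computing k² mod 17 for k = 0, 1, …, 8 (enough, by the symmetry k ↦ 17 − k) gives 0, 1, 4, 9, 16, 8, 2, 15, 13.
The set of squares mod 17 is therefore {0, 1, 2, 4, 8, 9, 13, 15, 16}, which does not contain 3.
Therefore k² ≡ 3 (mod 17) has no solution.

No, no such integer exists.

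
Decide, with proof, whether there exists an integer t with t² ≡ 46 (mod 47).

Apply Euler's criterion with the prime 47: 46 is a quadratic residue iff 46^23 ≡ 1 (mod 47), and a non-residue iff it is ≡ −1.
Squaring successively (mod 47): 46^2 = 2116 ≡ 1; 46^4 ≡ 1² = 1 ≡ 1; 46^8 ≡ 1² = 1 ≡ 1; 46^16 ≡ 1² = 1 ≡ 1.
Since 23 = 16 + 4 + 2 + 1, 46^23 ≡ 1 · 1 · 1 · 46; multiplying out mod 47: 1·1 = 1 ≡ 1, then 1·1 = 1 ≡ 1, then 1·46 = 46 ≡ 46. Thus 46^23 ≡ 46 ≡ −1 (mod 47).
The value −1 means 46 is a non-residue modulo 47, so t² ≡ 46 (mod 47) is impossible.

There is no such integer.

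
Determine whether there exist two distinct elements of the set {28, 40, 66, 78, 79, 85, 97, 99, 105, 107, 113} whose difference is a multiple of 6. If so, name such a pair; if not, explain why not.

The pair (28, 40) works.

Reduce each element mod 6: 28↦4, 40↦4, 66↦0, 78↦0, 79↦1, 85↦1, 97↦1, 99↦3, 105↦3, 107↦5, 113↦5. The residue 4 repeats (at 28 and 40), and 40 − 28 = 12 = 2·6.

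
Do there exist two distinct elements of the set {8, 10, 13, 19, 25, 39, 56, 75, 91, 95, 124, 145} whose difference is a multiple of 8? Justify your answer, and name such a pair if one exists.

8 mod 8 = 0 and 56 mod 8 = 0, so 56 − 8 = 48 = 6·8.

The pair (8, 56) works.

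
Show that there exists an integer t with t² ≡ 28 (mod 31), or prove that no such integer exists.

t = 11

Take t = 11. Then 11² = 121 = 3·31 + 28, so 11² ≡ 28 (mod 31).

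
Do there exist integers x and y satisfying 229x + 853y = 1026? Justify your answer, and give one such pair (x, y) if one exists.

229 and 853 are coprime, so 229x + 853y ranges over all of ℤ.
Run the Euclidean algorithm on 853 and 229: 853 = 3·229 + 166, 229 = 1·166 + 63, 166 = 2·63 + 40, 63 = 1·40 + 23, 40 = 1·23 + 17, 23 = 1·17 + 6, 17 = 2·6 + 5, 6 = 1·5 + 1, 5 = 5·1 + 0.
Back-substituting, 1 = 6 − 1·5 = 6 − (17 − 2·6) = −17 + 3·6 = −17 + 3·(23 − 1·17) = 3·23 − 4·17 = 3·23 − 4·(40 − 1·23) = −4·40 + 7·23 = −4·40 + 7·(63 − 1·40) = 7·63 − 11·40 = 7·63 − 11·(166 − 2·63) = −11·166 + 29·63 = −11·166 + 29·(229 − 1·166) = 29·229 − 40·166 = 29·229 − 40·(853 − 3·229) = −40·853 + 149·229; that is, 229·149 + 853·(-40) = 1.
Times 1026: 229·152874 + 853·(-41040) = 1026, so (152874, -41040) solves it.
The general solution is x = 152874 + 853k, y = -41040 − 229k; taking k = -179 gives the smaller pair x = 187, y = -49.
Check: 229·187 + 853·(-49) = 42823 − 41797 = 1026. ✓

x = 187, y = -49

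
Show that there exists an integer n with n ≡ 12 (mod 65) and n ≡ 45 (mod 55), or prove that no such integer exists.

No such integer exists.

gcd(65, 55) = 5. If n ≡ 12 (mod 65) and n ≡ 45 (mod 55), then n ≡ 12 (mod 5) and n ≡ 45 (mod 5).
These are incompatible: 12 − 45 = -33 is not divisible by 5.
So no integer satisfies both congruences.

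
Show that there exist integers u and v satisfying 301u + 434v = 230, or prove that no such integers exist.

gcd(301, 434) = 7, so every integer of the form 301u + 434v is a multiple of 7.
But 230 is not a multiple of 7 (it leaves remainder 6).
So the equation is unsolvable over ℤ.

There are no such integers.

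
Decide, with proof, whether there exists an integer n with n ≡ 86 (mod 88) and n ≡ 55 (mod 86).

Reduce both congruences modulo 2, which divides 88 and 86: they say n ≡ 86 (mod 2) and n ≡ 55 (mod 2).
These are incompatible: 86 − 55 = 31 is not divisible by 2.
Hence the system has no solution.

No such integer exists.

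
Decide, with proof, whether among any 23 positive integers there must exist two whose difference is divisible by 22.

Yes.

Partition the integers by their residue mod 22; there are 22 classes.
Since 23 > 22, two of the 23 integers must share a residue class by the pigeonhole principle; call them a and b.
Equal remainders mean a − b ≡ 0 (mod 22), so 22 divides their difference.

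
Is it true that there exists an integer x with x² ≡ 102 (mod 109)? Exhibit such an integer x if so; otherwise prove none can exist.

Take x = 50. Then 50² = 2500 = 22·109 + 102, so 50² ≡ 102 (mod 109).

x = 50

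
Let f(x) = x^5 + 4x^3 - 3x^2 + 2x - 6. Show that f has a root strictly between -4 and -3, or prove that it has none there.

f has no root in that interval.

The endpoint values f(-4) = -1342 and f(-3) = -390 are both negative. Claim: f(x) < 0 for every x in (-4, -3).
Substitute x = -3 − u, where 0 < u < 1 on the interval. Expanding, f(-3 − u) = -u^5 - 15u^4 - 94u^3 - 309u^2 - 533u - 390.
All 6 nonzero coefficients of this polynomial in u are negative; hence for u > 0 the value is a sum of negative terms (the constant -390 among them).
So f is strictly negative on (-4, -3); no root exists in the interval.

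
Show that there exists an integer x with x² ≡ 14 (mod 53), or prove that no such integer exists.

No, no such integer exists.

Apply Euler's criterion with the prime 53: 14 is a quadratic residue iff 14^26 ≡ 1 (mod 53), and a non-residue iff it is ≡ −1.
Repeated squaring mod 53: 14^2 = 196 ≡ 37; 14^4 ≡ 37² = 1369 ≡ 44; 14^8 ≡ 44² = 1936 ≡ 28; 14^16 ≡ 28² = 784 ≡ 42.
Since 26 = 16 + 8 + 2, 14^26 ≡ 42 · 28 · 37; multiplying out mod 53: 42·28 = 1176 ≡ 10, then 10·37 = 370 ≡ 52. Thus 14^26 ≡ 52 ≡ −1 (mod 53).
The value −1 means 14 is a non-residue modulo 53, so x² ≡ 14 (mod 53) is impossible.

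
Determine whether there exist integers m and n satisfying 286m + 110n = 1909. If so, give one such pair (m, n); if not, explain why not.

There are no such integers.

Any value of 286m + 110n is a multiple of gcd(286, 110) = 22.
However 1909 leaves remainder 17 on division by 22.
So the equation is unsolvable over ℤ.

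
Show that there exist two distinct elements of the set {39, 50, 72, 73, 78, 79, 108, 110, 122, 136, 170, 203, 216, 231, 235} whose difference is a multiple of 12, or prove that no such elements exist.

39 and 231 are such a pair.

39 mod 12 = 3 and 231 mod 12 = 3, so 231 − 39 = 192 = 16·12.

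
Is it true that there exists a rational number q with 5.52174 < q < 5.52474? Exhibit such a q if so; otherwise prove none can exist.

Scale by 21: the interval becomes (115.95654, 116.01954), which contains the integer 116.
Hence 116/21 is a rational number with 5.52174 < 116/21 < 5.52474.

q = 116/21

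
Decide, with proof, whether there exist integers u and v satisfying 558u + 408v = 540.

gcd(558, 408) = 6, and 6 divides 540, so integer solutions exist.
Dividing through by 6 reduces the equation to 93u + 68v = 90.
Run the Euclidean algorithm on 93 and 68: 93 = 1·68 + 25, 68 = 2·25 + 18, 25 = 1·18 + 7, 18 = 2·7 + 4, 7 = 1·4 + 3, 4 = 1·3 + 1, 3 = 3·1 + 0.
Unwinding: 1 = 4 − 1·3 = 4 − (7 − 1·4) = −7 + 2·4 = −7 + 2·(18 − 2·7) = 2·18 − 5·7 = 2·18 − 5·(25 − 1·18) = −5·25 + 7·18 = −5·25 + 7·(68 − 2·25) = 7·68 − 19·25 = 7·68 − 19·(93 − 1·68) = −19·93 + 26·68, i.e. 93·(-19) + 68·26 = 1.
Times 90: 93·(-1710) + 68·2340 = 90, so (-1710, 2340) solves it.
Adding 26·68 to u and subtracting 26·93 from v gives the tidier solution (58, -78).
Check: 558·58 + 408·(-78) = 32364 − 31824 = 540. ✓

u = 58, v = -78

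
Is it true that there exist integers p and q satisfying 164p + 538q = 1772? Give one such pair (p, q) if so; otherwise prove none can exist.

Every value of 164p + 538q is a multiple of gcd(164, 538) = 2; since 2 ∣ 1772, solutions exist.
Dividing through by 2 reduces the equation to 82p + 269q = 886.
Run the Euclidean algorithm on 269 and 82: 269 = 3·82 + 23, 82 = 3·23 + 13, 23 = 1·13 + 10, 13 = 1·10 + 3, 10 = 3·3 + 1, 3 = 3·1 + 0.
Working back up the chain: 1 = 10 − 3·3 = 10 − 3·(13 − 1·10) = −3·13 + 4·10 = −3·13 + 4·(23 − 1·13) = 4·23 − 7·13 = 4·23 − 7·(82 − 3·23) = −7·82 + 25·23 = −7·82 + 25·(269 − 3·82) = 25·269 − 82·82. So 82·(-82) + 269·25 = 1.
Times 886: 82·(-72652) + 269·22150 = 886, so (-72652, 22150) solves it.
The general solution is p = -72652 + 269k, q = 22150 − 82k; taking k = 271 gives the smaller pair p = 247, q = -72.
Check: 164·247 + 538·(-72) = 40508 − 38736 = 1772. ✓

p = 247, q = -72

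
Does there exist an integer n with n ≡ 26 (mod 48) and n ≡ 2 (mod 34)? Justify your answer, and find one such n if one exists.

The moduli are not coprime: gcd(48, 34) = 2. Compatibility requires 2 ∣ (2 − 26) = -24, which holds, so solutions exist.
Put n = 26 + 48t, so we need 48t ≡ 10 (mod 34), equivalently (divide by 2) 24t ≡ 5 (mod 17).
24 ≡ 7 (mod 17), so this reads 7t ≡ 5 (mod 17). Invert 7 mod 17 by the Euclidean algorithm: 17 = 2·7 + 3, 7 = 2·3 + 1, 3 = 3·1 + 0; back-substituting, 1 = 7 − 2·3 = 7 − 2·(17 − 2·7) = −2·17 + 5·7. Hence 7·5 ≡ 1, so 7⁻¹ ≡ 5 (mod 17).
Multiplying by 5: t ≡ 5·5 = 25 ≡ 8 (mod 17).
Then n = 26 + 48·8 = 410.
Indeed 410 ≡ 26 (mod 48) and 410 ≡ 2 (mod 34).

n = 410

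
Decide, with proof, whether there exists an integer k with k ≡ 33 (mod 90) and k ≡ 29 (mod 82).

The moduli are not coprime: gcd(90, 82) = 2. Compatibility requires 2 ∣ (29 − 33) = -4, which holds, so solutions exist.
Put k = 33 + 90t, so we need 90t ≡ 78 (mod 82), equivalently (divide by 2) 45t ≡ 39 (mod 41).
45 ≡ 4 (mod 41), so this reads 4t ≡ 39 (mod 41). To invert 4 modulo 41: 41 = 10·4 + 1, 4 = 4·1 + 0, and unwinding, 1 = 41 − 10·4. Thus 4⁻¹ ≡ -10 ≡ 31 (mod 41).
Multiplying by 31: t ≡ 31·39 = 1209 ≡ 20 (mod 41).
Then k = 33 + 90·20 = 1833.
Verify: 1833 = 20·90 + 33 and 1833 = 22·82 + 29. ✓

k = 1833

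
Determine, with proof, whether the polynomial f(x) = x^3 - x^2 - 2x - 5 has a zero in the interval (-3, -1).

The endpoint values f(-3) = -35 and f(-1) = -5 are both negative. Claim: f(x) < 0 for every x in (-3, -1).
Shift to the endpoint -1: with x = -1 − u (0 < u < 2), one computes f(-1 − u) = -u^3 - 4u^2 - 3u - 5.
The nonzero coefficients here are all negative, so for u > 0 every term is negative (or zero), and the constant term -5 is strictly negative.
Therefore f(x) < 0 throughout (-3, -1), and f has no zero there.

No.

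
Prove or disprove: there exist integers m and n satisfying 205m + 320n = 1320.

m = 8, n = -1

gcd(205, 320) = 5, and 5 divides 1320, so integer solutions exist.
Dividing through by 5 reduces the equation to 41m + 64n = 264.
Run the Euclidean algorithm on 64 and 41: 64 = 1·41 + 23, 41 = 1·23 + 18, 23 = 1·18 + 5, 18 = 3·5 + 3, 5 = 1·3 + 2, 3 = 1·2 + 1, 2 = 2·1 + 0.
Back-substituting, 1 = 3 − 1·2 = 3 − (5 − 1·3) = −5 + 2·3 = −5 + 2·(18 − 3·5) = 2·18 − 7·5 = 2·18 − 7·(23 − 1·18) = −7·23 + 9·18 = −7·23 + 9·(41 − 1·23) = 9·41 − 16·23 = 9·41 − 16·(64 − 1·41) = −16·64 + 25·41; that is, 41·25 + 64·(-16) = 1.
Multiplying through by 264: m = 25·264 = 6600, n = (-16)·264 = -4224 is a solution.
The general solution is m = 6600 + 64k, n = -4224 − 41k; taking k = -103 gives the smaller pair m = 8, n = -1.
Check: 205·8 + 320·(-1) = 1640 − 320 = 1320. ✓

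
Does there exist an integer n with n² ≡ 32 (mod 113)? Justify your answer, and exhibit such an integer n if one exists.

n = 22

n = 22 works: 22² = 484, and 484 − 32 = 452 = 4·113.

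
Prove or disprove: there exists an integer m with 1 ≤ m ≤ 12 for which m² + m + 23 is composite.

m = 10

At m = 10: 10² + 10 + 23 = 133 = 7·19, which is composite.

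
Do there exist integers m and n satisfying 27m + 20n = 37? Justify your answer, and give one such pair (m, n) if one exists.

Since gcd(27, 20) = 1, every integer is an integer combination of 27 and 20.
Euclidean algorithm: 27 = 1·20 + 7, 20 = 2·7 + 6, 7 = 1·6 + 1, 6 = 6·1 + 0.
Back-substituting, 1 = 7 − 1·6 = 7 − (20 − 2·7) = −20 + 3·7 = −20 + 3·(27 − 1·20) = 3·27 − 4·20; that is, 27·3 + 20·(-4) = 1.
Scaling by 37 gives the particular solution (m, n) = (111, -148).
The general solution is m = 111 + 20k, n = -148 − 27k; taking k = -5 gives the smaller pair m = 11, n = -13.
Indeed 27·11 + 20·(-13) = 297 − 260 = 37.

m = 11, n = -13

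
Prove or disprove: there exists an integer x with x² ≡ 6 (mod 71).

x = 52

x = 52 works: 52² = 2704, and 2704 − 6 = 2698 = 38·71.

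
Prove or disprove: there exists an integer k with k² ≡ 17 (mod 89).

Take k = 62. Then 62² = 3844 = 43·89 + 17, so 62² ≡ 17 (mod 89).

k = 62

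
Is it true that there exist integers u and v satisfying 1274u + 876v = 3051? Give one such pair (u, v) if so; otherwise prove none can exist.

gcd(1274, 876) = 2, so every integer of the form 1274u + 876v is a multiple of 2.
But 3051 is not a multiple of 2 (it leaves remainder 1).
Therefore 1274u + 876v = 3051 has no solution in integers.

No such integers exist.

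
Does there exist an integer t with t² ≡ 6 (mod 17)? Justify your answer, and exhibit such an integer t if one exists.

No such integer exists.

Squares mod 17 repeat after t = 8 (as (−t)² = t²); for t = 0..8 they are 0, 1, 4, 9, 16, 8, 2, 15, 13.
So the quadratic residues mod 17 are {0, 1, 2, 4, 8, 9, 13, 15, 16}, and 6 is not among them.
Hence no integer t has t² ≡ 6 (mod 17).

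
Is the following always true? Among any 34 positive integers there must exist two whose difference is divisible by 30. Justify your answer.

True.

Partition the integers by their residue mod 30; there are 30 classes.
Placing 34 integers into 30 classes, some class receives at least two — say a and b.
Then a ≡ b (mod 30), i.e. 30 ∣ (a − b).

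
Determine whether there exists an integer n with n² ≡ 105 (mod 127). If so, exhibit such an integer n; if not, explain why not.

There is no such integer.

127 is prime, so by Euler's criterion 105 is a square mod 127 iff 105^((127−1)/2) = 105^63 ≡ 1 (mod 127).
Squaring successively (mod 127): 105^2 = 11025 ≡ 103; 105^4 ≡ 103² = 10609 ≡ 68; 105^8 ≡ 68² = 4624 ≡ 52; 105^16 ≡ 52² = 2704 ≡ 37; 105^32 ≡ 37² = 1369 ≡ 99.
Since 63 = 32 + 16 + 8 + 4 + 2 + 1, 105^63 ≡ 99 · 37 · 52 · 68 · 103 · 105; multiplying out mod 127: 99·37 = 3663 ≡ 107, then 107·52 = 5564 ≡ 103, then 103·68 = 7004 ≡ 19, then 19·103 = 1957 ≡ 52, then 52·105 = 5460 ≡ 126. Thus 105^63 ≡ 126 ≡ −1 (mod 127).
By Euler's criterion 105 is a quadratic non-residue mod 127: no n satisfies n² ≡ 105 (mod 127).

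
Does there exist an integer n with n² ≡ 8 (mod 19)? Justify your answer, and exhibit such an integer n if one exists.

There is no such integer.

Since (19 − n)² ≡ n² (mod 19), it suffices to square n = 0, 1, …, 9: the residues are 0, 1, 4, 9, 16, 6, 17, 11, 7, 5.
So the quadratic residues mod 19 are {0, 1, 4, 5, 6, 7, 9, 11, 16, 17}, and 8 is not among them.
Therefore n² ≡ 8 (mod 19) has no solution.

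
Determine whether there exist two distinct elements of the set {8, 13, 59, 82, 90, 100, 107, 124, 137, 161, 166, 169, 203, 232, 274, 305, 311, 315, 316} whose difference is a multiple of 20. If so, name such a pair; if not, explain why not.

There is no such pair.

Residues mod 20: 8↦8, 13↦13, 59↦19, 82↦2, 90↦10, 100↦0, 107↦7, 124↦4, 137↦17, 161↦1, 166↦6, 169↦9, 203↦3, 232↦12, 274↦14, 305↦5, 311↦11, 315↦15, 316↦16.
All 19 residues are distinct, so no two elements differ by a multiple of 20.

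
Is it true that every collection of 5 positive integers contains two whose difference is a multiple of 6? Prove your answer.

Try 5 consecutive integers, 2, 3, …, 6. Their remainders mod 6 are 2, 3, 4, 5, 0 — pairwise different, as any 5 ≤ 6 consecutive integers have distinct residues.
The differences between them range over 1, …, 4, none of which is divisible by 6.

No; for instance {2, 3, 4, 5, 6} is a counterexample.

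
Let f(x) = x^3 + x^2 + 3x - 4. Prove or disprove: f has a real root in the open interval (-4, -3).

No.

f(-4) = -64 and f(-3) = -31, both negative.
The derivative f'(x) = 3x^2 + 2x + 3 is a quadratic with discriminant 2² − 4·3·3 = -32 < 0; it never vanishes, so it is always positive (sign of the leading coefficient).
Hence f is strictly increasing on ℝ, and in particular on [-4, -3]. A strictly monotone function with same-sign endpoint values stays negative on the whole interval, so f has no zero in (-4, -3).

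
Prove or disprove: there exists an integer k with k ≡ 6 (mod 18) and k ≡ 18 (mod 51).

The moduli are not coprime: gcd(18, 51) = 3. Compatibility requires 3 ∣ (18 − 6) = 12, which holds, so solutions exist.
Put k = 6 + 18t, so we need 18t ≡ 12 (mod 51), equivalently (divide by 3) 6t ≡ 4 (mod 17).
Note 6·3 = 18 ≡ 1 (mod 17) (as 18 − 1 = 1·17), so 6⁻¹ ≡ 3.
Therefore t ≡ 3·4 = 12 (mod 17).
Then k = 6 + 18·12 = 222.
Indeed 222 ≡ 6 (mod 18) and 222 ≡ 18 (mod 51).

k = 222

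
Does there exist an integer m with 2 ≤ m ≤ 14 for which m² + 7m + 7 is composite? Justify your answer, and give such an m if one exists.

m = 6

At m = 6: 6² + 7·6 + 7 = 85 = 5·17, which is composite.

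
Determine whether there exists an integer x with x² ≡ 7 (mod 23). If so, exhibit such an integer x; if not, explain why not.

23 is prime, so by Euler's criterion 7 is a square mod 23 iff 7^((23−1)/2) = 7^11 ≡ 1 (mod 23).
Repeated squaring mod 23: 7^2 = 49 ≡ 3; 7^4 ≡ 3² = 9 ≡ 9; 7^8 ≡ 9² = 81 ≡ 12.
Since 11 = 8 + 2 + 1, 7^11 ≡ 12 · 3 · 7; multiplying out mod 23: 12·3 = 36 ≡ 13, then 13·7 = 91 ≡ 22. Thus 7^11 ≡ 22 ≡ −1 (mod 23).
The value −1 means 7 is a non-residue modulo 23, so x² ≡ 7 (mod 23) is impossible.

There is no such integer.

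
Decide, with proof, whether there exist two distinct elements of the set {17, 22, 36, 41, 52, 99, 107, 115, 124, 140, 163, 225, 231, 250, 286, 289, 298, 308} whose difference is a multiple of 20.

No such pair exists.

Residues mod 20: 17↦17, 22↦2, 36↦16, 41↦1, 52↦12, 99↦19, 107↦7, 115↦15, 124↦4, 140↦0, 163↦3, 225↦5, 231↦11, 250↦10, 286↦6, 289↦9, 298↦18, 308↦8.
All 18 residues are distinct, so no two elements differ by a multiple of 20.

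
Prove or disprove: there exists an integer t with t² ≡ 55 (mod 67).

t = 16 works: 16² = 256, and 256 − 55 = 201 = 3·67.

t = 16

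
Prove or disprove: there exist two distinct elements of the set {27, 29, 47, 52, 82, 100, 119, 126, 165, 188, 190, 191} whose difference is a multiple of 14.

No, no such pair exists.

Residues mod 14: 27↦13, 29↦1, 47↦5, 52↦10, 82↦12, 100↦2, 119↦7, 126↦0, 165↦11, 188↦6, 190↦8, 191↦9.
These 12 residues are pairwise different, hence no difference of two elements is divisible by 14.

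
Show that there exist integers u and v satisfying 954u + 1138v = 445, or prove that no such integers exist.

Any value of 954u + 1138v is a multiple of gcd(954, 1138) = 2.
But 445 = 2·222 + 1, so 2 ∤ 445.
Hence no integers u, v satisfy the equation.

No such integers exist.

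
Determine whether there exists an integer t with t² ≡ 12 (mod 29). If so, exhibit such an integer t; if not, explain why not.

There is no such integer.

Apply Euler's criterion with the prime 29: 12 is a quadratic residue iff 12^14 ≡ 1 (mod 29), and a non-residue iff it is ≡ −1.
Repeated squaring mod 29: 12^2 = 144 ≡ 28; 12^4 ≡ 28² = 784 ≡ 1; 12^8 ≡ 1² = 1 ≡ 1.
Since 14 = 8 + 4 + 2, 12^14 ≡ 1 · 1 · 28; multiplying out mod 29: 1·1 = 1 ≡ 1, then 1·28 = 28 ≡ 28. Thus 12^14 ≡ 28 ≡ −1 (mod 29).
By Euler's criterion 12 is a quadratic non-residue mod 29: no t satisfies t² ≡ 12 (mod 29).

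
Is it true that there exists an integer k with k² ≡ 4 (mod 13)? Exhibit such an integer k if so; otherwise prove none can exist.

k = 11

k = 11 works: 11² = 121, and 121 − 4 = 117 = 9·13.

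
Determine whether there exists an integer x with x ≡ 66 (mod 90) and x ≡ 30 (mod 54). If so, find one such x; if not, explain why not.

Here gcd(90, 54) = 18, and both 66 and 30 leave remainder 12 mod 18, so the system is consistent.
The integers ≡ 66 (mod 90) are 66, 156, 246, …; their remainders mod 54 are 12, 48, 30, so x = 246 is the first that is ≡ 30 (mod 54).
Check: 246 mod 90 = 66, 246 mod 54 = 30. ✓

x = 246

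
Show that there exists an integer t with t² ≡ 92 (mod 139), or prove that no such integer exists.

No such integer exists.

139 is prime, so by Euler's criterion 92 is a square mod 139 iff 92^((139−1)/2) = 92^69 ≡ 1 (mod 139).
Squaring successively (mod 139): 92^2 = 8464 ≡ 124; 92^4 ≡ 124² = 15376 ≡ 86; 92^8 ≡ 86² = 7396 ≡ 29; 92^16 ≡ 29² = 841 ≡ 7; 92^32 ≡ 7² = 49 ≡ 49; 92^64 ≡ 49² = 2401 ≡ 38.
Since 69 = 64 + 4 + 1, 92^69 ≡ 38 · 86 · 92; multiplying out mod 139: 38·86 = 3268 ≡ 71, then 71·92 = 6532 ≡ 138. Thus 92^69 ≡ 138 ≡ −1 (mod 139).
By Euler's criterion 92 is a quadratic non-residue mod 139: no t satisfies t² ≡ 92 (mod 139).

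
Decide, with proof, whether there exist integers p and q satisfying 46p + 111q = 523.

46 and 111 are coprime, so 46p + 111q ranges over all of ℤ.
Run the Euclidean algorithm on 111 and 46: 111 = 2·46 + 19, 46 = 2·19 + 8, 19 = 2·8 + 3, 8 = 2·3 + 2, 3 = 1·2 + 1, 2 = 2·1 + 0.
Working back up the chain: 1 = 3 − 1·2 = 3 − (8 − 2·3) = −8 + 3·3 = −8 + 3·(19 − 2·8) = 3·19 − 7·8 = 3·19 − 7·(46 − 2·19) = −7·46 + 17·19 = −7·46 + 17·(111 − 2·46) = 17·111 − 41·46. So 46·(-41) + 111·17 = 1.
Times 523: 46·(-21443) + 111·8891 = 523, so (-21443, 8891) solves it.
Adding 194·111 to p and subtracting 194·46 from q gives the tidier solution (91, -33).
Check: 46·91 + 111·(-33) = 4186 − 3663 = 523. ✓

p = 91, q = -33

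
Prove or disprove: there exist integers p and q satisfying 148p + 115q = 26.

148 and 115 are coprime, so 148p + 115q ranges over all of ℤ.
Run the Euclidean algorithm on 148 and 115: 148 = 1·115 + 33, 115 = 3·33 + 16, 33 = 2·16 + 1, 16 = 16·1 + 0.
Back-substituting, 1 = 33 − 2·16 = 33 − 2·(115 − 3·33) = −2·115 + 7·33 = −2·115 + 7·(148 − 1·115) = 7·148 − 9·115; that is, 148·7 + 115·(-9) = 1.
Scaling by 26 gives the particular solution (p, q) = (182, -234).
Shifting by a multiple of (115, −148) keeps it a solution: p = 182 − 1·115 = 67, q = -234 + 1·148 = -86.
Check: 148·67 + 115·(-86) = 9916 − 9890 = 26. ✓

p = 67, q = -86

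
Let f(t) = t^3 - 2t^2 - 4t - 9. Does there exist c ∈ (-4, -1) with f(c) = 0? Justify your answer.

The endpoint values f(-4) = -89 and f(-1) = -8 are both negative. Claim: f(t) < 0 for every t in (-4, -1).
Shift to the endpoint -1: with t = -1 − u (0 < u < 3), one computes f(-1 − u) = -u^3 - 5u^2 - 3u - 8.
The nonzero coefficients here are all negative, so for u > 0 every term is negative (or zero), and the constant term -8 is strictly negative.
So f is strictly negative on (-4, -1); no root exists in the interval.

f has no root in that interval.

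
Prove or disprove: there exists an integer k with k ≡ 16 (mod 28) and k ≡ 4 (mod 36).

gcd(28, 36) = 4. A simultaneous solution exists iff 16 ≡ 4 (mod 4); here 16 mod 4 = 0 = 4 mod 4, so it does.
Step through k = 16, 16 + 28, 16 + 2·28, …: the values 16, 44, 72, 100, 128, 156, 184 reduce mod 36 to 16, 8, 0, 28, 20, 12, 4. The value 184 hits 4.
Verify: 184 = 6·28 + 16 and 184 = 5·36 + 4. ✓

k = 184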